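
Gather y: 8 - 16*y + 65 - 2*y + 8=81 - 18*y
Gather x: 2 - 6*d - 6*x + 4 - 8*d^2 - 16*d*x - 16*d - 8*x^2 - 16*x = -8*d^2 - 22*d - 8*x^2 + x*(-16*d - 22) + 6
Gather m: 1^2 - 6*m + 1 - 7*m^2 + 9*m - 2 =-7*m^2 + 3*m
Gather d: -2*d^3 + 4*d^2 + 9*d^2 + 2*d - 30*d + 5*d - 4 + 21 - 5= -2*d^3 + 13*d^2 - 23*d + 12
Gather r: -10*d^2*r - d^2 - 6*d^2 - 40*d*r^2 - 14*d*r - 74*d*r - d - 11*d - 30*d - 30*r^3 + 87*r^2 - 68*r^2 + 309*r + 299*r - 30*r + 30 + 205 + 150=-7*d^2 - 42*d - 30*r^3 + r^2*(19 - 40*d) + r*(-10*d^2 - 88*d + 578) + 385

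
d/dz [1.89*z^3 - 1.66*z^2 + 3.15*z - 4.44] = 5.67*z^2 - 3.32*z + 3.15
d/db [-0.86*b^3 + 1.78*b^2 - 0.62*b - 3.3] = -2.58*b^2 + 3.56*b - 0.62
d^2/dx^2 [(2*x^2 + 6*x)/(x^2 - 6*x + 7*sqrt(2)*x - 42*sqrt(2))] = 4*(x*(x + 3)*(2*x - 6 + 7*sqrt(2))^2 - (x^2 + 3*x + (2*x + 3)*(2*x - 6 + 7*sqrt(2)))*(x^2 - 6*x + 7*sqrt(2)*x - 42*sqrt(2)) + (x^2 - 6*x + 7*sqrt(2)*x - 42*sqrt(2))^2)/(x^2 - 6*x + 7*sqrt(2)*x - 42*sqrt(2))^3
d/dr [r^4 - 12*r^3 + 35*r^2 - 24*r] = 4*r^3 - 36*r^2 + 70*r - 24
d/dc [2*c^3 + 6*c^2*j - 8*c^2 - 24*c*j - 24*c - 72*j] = 6*c^2 + 12*c*j - 16*c - 24*j - 24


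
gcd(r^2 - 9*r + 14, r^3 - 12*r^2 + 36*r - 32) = r - 2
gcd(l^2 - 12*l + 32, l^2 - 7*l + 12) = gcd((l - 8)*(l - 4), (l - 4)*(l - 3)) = l - 4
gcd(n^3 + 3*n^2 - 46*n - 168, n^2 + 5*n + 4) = n + 4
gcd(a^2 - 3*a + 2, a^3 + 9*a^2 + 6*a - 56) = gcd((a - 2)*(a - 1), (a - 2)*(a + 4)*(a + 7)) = a - 2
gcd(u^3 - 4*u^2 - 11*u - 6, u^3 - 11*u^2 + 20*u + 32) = u + 1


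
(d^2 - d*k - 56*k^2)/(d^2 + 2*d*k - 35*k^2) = (d - 8*k)/(d - 5*k)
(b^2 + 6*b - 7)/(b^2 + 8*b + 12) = (b^2 + 6*b - 7)/(b^2 + 8*b + 12)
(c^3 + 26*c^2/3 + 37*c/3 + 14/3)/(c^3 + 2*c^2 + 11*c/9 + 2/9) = 3*(c + 7)/(3*c + 1)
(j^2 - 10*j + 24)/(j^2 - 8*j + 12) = (j - 4)/(j - 2)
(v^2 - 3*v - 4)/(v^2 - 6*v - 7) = (v - 4)/(v - 7)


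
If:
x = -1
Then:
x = -1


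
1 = 1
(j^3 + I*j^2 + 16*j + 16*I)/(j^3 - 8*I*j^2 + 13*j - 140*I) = (j^2 - 3*I*j + 4)/(j^2 - 12*I*j - 35)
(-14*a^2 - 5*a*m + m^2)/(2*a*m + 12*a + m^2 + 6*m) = (-7*a + m)/(m + 6)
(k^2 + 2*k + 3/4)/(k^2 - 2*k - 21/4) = (2*k + 1)/(2*k - 7)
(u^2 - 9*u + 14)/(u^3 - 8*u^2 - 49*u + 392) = (u - 2)/(u^2 - u - 56)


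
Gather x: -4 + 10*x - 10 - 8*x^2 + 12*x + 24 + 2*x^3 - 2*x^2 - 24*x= 2*x^3 - 10*x^2 - 2*x + 10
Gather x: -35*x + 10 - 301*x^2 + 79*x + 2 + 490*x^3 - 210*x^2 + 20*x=490*x^3 - 511*x^2 + 64*x + 12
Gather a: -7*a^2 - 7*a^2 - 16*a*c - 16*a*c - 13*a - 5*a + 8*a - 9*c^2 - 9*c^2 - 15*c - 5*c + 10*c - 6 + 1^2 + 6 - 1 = -14*a^2 + a*(-32*c - 10) - 18*c^2 - 10*c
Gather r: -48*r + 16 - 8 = 8 - 48*r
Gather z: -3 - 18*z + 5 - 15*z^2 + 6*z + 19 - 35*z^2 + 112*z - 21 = -50*z^2 + 100*z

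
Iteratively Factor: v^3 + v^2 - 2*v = (v)*(v^2 + v - 2) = v*(v + 2)*(v - 1)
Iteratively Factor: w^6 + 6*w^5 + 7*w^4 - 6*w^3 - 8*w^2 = (w)*(w^5 + 6*w^4 + 7*w^3 - 6*w^2 - 8*w) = w^2*(w^4 + 6*w^3 + 7*w^2 - 6*w - 8) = w^2*(w + 1)*(w^3 + 5*w^2 + 2*w - 8) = w^2*(w + 1)*(w + 4)*(w^2 + w - 2) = w^2*(w + 1)*(w + 2)*(w + 4)*(w - 1)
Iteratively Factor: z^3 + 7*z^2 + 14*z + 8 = (z + 2)*(z^2 + 5*z + 4) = (z + 2)*(z + 4)*(z + 1)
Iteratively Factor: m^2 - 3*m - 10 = (m - 5)*(m + 2)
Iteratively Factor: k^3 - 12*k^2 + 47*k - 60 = (k - 4)*(k^2 - 8*k + 15) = (k - 4)*(k - 3)*(k - 5)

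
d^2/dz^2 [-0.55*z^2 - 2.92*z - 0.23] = -1.10000000000000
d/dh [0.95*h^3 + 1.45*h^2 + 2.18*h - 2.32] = 2.85*h^2 + 2.9*h + 2.18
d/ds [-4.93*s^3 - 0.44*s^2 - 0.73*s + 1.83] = -14.79*s^2 - 0.88*s - 0.73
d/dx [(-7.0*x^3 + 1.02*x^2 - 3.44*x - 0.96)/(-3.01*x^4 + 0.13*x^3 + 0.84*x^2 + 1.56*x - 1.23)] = (-21.07*x^6 + 6.1404*x^5 - 37.0758*x^4 - 32.504*x^3 + 30.6852*x^2 - 0.8964*x + 5.7288)/(9.0601*x^8 - 0.7826*x^7 - 5.0399*x^6 - 9.1728*x^5 + 8.5158*x^4 + 2.301*x^3 + 0.3672*x^2 - 3.8376*x + 1.5129)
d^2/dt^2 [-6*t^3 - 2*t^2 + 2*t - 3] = -36*t - 4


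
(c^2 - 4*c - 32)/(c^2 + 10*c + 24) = (c - 8)/(c + 6)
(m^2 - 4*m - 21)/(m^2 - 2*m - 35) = (m + 3)/(m + 5)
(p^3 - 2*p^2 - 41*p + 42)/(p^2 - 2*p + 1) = (p^2 - p - 42)/(p - 1)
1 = 1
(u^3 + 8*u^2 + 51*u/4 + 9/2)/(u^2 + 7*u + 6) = (u^2 + 2*u + 3/4)/(u + 1)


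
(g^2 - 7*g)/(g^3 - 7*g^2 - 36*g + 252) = g/(g^2 - 36)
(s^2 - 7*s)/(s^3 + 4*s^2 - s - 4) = s*(s - 7)/(s^3 + 4*s^2 - s - 4)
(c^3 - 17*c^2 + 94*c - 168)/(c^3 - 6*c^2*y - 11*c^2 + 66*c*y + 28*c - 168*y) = (6 - c)/(-c + 6*y)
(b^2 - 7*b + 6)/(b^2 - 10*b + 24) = (b - 1)/(b - 4)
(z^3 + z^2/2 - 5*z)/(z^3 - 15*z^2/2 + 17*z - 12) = z*(2*z + 5)/(2*z^2 - 11*z + 12)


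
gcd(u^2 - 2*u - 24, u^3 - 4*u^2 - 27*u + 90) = u - 6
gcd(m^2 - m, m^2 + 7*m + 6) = 1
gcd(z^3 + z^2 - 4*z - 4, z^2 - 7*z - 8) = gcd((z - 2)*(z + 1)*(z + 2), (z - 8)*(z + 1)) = z + 1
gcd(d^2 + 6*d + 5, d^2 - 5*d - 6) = d + 1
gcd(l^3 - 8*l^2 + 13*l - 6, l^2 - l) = l - 1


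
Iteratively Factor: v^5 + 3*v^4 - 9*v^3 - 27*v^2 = (v)*(v^4 + 3*v^3 - 9*v^2 - 27*v) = v*(v + 3)*(v^3 - 9*v) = v^2*(v + 3)*(v^2 - 9) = v^2*(v - 3)*(v + 3)*(v + 3)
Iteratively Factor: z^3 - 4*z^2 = (z - 4)*(z^2) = z*(z - 4)*(z)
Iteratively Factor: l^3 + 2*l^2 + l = (l + 1)*(l^2 + l) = l*(l + 1)*(l + 1)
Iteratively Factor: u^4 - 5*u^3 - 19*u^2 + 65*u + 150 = (u + 3)*(u^3 - 8*u^2 + 5*u + 50) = (u - 5)*(u + 3)*(u^2 - 3*u - 10) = (u - 5)*(u + 2)*(u + 3)*(u - 5)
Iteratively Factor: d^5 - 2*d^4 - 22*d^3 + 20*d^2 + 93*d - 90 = (d + 3)*(d^4 - 5*d^3 - 7*d^2 + 41*d - 30) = (d - 1)*(d + 3)*(d^3 - 4*d^2 - 11*d + 30) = (d - 2)*(d - 1)*(d + 3)*(d^2 - 2*d - 15) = (d - 2)*(d - 1)*(d + 3)^2*(d - 5)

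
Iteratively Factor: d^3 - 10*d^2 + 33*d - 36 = (d - 3)*(d^2 - 7*d + 12) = (d - 3)^2*(d - 4)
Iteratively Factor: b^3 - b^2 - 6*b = (b)*(b^2 - b - 6) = b*(b - 3)*(b + 2)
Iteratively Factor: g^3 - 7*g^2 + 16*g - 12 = (g - 2)*(g^2 - 5*g + 6) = (g - 2)^2*(g - 3)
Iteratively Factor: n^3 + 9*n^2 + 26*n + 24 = (n + 2)*(n^2 + 7*n + 12) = (n + 2)*(n + 3)*(n + 4)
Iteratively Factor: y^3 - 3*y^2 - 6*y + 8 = (y + 2)*(y^2 - 5*y + 4) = (y - 1)*(y + 2)*(y - 4)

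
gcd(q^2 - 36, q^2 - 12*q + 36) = q - 6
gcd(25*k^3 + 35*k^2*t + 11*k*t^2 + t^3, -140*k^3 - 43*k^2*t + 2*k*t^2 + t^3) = 5*k + t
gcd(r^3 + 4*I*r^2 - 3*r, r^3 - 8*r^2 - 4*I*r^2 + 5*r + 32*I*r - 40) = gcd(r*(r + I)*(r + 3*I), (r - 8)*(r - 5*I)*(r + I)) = r + I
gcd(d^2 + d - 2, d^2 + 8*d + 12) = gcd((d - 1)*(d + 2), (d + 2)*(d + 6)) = d + 2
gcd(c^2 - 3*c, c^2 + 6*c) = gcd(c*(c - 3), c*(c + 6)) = c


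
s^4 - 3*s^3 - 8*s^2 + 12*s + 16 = (s - 4)*(s - 2)*(s + 1)*(s + 2)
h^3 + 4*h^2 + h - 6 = (h - 1)*(h + 2)*(h + 3)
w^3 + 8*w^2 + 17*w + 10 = (w + 1)*(w + 2)*(w + 5)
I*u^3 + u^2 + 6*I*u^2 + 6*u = u*(u + 6)*(I*u + 1)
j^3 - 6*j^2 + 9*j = j*(j - 3)^2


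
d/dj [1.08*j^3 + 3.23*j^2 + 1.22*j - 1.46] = 3.24*j^2 + 6.46*j + 1.22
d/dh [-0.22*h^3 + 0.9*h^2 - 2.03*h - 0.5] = -0.66*h^2 + 1.8*h - 2.03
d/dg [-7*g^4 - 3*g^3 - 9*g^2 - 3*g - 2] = -28*g^3 - 9*g^2 - 18*g - 3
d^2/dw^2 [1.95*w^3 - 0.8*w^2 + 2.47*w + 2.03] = 11.7*w - 1.6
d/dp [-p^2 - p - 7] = -2*p - 1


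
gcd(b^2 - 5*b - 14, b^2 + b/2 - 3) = b + 2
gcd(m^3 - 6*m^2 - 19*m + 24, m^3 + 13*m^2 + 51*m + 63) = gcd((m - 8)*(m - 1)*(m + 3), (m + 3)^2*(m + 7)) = m + 3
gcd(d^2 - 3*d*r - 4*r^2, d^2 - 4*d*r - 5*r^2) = d + r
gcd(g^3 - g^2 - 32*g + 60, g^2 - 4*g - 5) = g - 5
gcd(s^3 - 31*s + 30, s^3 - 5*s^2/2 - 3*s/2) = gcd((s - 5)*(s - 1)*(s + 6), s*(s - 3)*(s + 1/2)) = 1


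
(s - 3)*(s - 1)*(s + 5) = s^3 + s^2 - 17*s + 15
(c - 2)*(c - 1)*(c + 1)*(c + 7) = c^4 + 5*c^3 - 15*c^2 - 5*c + 14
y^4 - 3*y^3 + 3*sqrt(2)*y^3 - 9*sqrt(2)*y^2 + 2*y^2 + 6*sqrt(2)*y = y*(y - 2)*(y - 1)*(y + 3*sqrt(2))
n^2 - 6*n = n*(n - 6)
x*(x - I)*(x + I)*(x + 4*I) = x^4 + 4*I*x^3 + x^2 + 4*I*x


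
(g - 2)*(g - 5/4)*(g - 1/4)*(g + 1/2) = g^4 - 3*g^3 + 25*g^2/16 + 33*g/32 - 5/16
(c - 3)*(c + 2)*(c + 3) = c^3 + 2*c^2 - 9*c - 18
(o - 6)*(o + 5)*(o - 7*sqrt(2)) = o^3 - 7*sqrt(2)*o^2 - o^2 - 30*o + 7*sqrt(2)*o + 210*sqrt(2)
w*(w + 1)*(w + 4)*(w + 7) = w^4 + 12*w^3 + 39*w^2 + 28*w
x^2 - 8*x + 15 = (x - 5)*(x - 3)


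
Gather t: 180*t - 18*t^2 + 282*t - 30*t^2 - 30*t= -48*t^2 + 432*t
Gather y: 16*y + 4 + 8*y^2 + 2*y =8*y^2 + 18*y + 4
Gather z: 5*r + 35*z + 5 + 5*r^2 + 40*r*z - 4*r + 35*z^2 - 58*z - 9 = 5*r^2 + r + 35*z^2 + z*(40*r - 23) - 4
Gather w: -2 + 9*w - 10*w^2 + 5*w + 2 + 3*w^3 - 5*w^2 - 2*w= 3*w^3 - 15*w^2 + 12*w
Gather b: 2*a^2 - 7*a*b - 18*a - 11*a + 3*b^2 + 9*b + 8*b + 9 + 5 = 2*a^2 - 29*a + 3*b^2 + b*(17 - 7*a) + 14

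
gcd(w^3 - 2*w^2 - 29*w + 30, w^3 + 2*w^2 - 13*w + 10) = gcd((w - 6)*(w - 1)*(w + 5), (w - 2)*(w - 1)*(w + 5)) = w^2 + 4*w - 5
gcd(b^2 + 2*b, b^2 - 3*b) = b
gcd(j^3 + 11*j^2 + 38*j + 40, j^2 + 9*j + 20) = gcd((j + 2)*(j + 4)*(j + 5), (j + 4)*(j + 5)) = j^2 + 9*j + 20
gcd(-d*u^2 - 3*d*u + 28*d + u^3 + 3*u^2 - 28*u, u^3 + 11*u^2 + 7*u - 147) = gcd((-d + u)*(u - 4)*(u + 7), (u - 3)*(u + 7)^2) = u + 7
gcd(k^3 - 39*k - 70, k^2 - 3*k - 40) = k + 5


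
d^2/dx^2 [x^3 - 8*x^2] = 6*x - 16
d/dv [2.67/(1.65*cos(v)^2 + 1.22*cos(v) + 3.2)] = (8.811*cos(v) + 3.2574)*sin(v)/(1.65*cos(v)^2 + 1.22*cos(v) + 3.2)^2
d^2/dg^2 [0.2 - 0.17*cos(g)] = 0.17*cos(g)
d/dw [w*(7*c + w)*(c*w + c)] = c*(14*c*w + 7*c + 3*w^2 + 2*w)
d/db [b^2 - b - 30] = 2*b - 1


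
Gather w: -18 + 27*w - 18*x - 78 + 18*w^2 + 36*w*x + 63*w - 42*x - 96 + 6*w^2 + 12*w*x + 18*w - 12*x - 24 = 24*w^2 + w*(48*x + 108) - 72*x - 216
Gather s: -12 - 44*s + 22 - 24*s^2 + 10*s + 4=-24*s^2 - 34*s + 14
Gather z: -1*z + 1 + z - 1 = 0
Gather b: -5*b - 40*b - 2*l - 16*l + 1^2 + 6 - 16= -45*b - 18*l - 9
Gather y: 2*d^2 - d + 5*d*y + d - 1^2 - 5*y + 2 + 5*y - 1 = 2*d^2 + 5*d*y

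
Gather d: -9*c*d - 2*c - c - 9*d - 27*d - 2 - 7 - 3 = -3*c + d*(-9*c - 36) - 12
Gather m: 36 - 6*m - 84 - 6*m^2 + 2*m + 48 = -6*m^2 - 4*m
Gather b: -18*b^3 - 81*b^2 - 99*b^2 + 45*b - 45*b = -18*b^3 - 180*b^2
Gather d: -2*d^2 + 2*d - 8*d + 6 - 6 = -2*d^2 - 6*d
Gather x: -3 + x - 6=x - 9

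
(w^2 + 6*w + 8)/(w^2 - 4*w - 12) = (w + 4)/(w - 6)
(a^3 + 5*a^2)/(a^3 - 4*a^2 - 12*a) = a*(a + 5)/(a^2 - 4*a - 12)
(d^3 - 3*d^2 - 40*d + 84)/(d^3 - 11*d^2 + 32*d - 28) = (d + 6)/(d - 2)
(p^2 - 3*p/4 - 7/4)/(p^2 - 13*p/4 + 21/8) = 2*(p + 1)/(2*p - 3)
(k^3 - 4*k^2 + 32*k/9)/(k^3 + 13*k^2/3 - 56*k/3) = (k - 4/3)/(k + 7)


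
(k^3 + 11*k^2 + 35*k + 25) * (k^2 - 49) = k^5 + 11*k^4 - 14*k^3 - 514*k^2 - 1715*k - 1225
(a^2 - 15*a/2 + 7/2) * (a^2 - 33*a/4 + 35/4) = a^4 - 63*a^3/4 + 593*a^2/8 - 189*a/2 + 245/8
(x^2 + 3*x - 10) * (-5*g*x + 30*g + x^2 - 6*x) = -5*g*x^3 + 15*g*x^2 + 140*g*x - 300*g + x^4 - 3*x^3 - 28*x^2 + 60*x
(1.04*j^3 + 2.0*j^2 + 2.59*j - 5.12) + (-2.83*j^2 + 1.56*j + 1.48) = 1.04*j^3 - 0.83*j^2 + 4.15*j - 3.64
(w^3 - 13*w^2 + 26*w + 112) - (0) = w^3 - 13*w^2 + 26*w + 112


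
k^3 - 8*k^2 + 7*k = k*(k - 7)*(k - 1)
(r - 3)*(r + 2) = r^2 - r - 6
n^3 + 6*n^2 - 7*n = n*(n - 1)*(n + 7)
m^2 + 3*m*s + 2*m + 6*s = (m + 2)*(m + 3*s)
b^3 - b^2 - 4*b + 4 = (b - 2)*(b - 1)*(b + 2)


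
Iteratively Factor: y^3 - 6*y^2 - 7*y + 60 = (y - 4)*(y^2 - 2*y - 15) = (y - 5)*(y - 4)*(y + 3)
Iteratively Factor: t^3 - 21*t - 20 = (t + 4)*(t^2 - 4*t - 5) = (t + 1)*(t + 4)*(t - 5)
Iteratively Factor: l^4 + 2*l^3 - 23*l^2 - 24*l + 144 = (l - 3)*(l^3 + 5*l^2 - 8*l - 48) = (l - 3)*(l + 4)*(l^2 + l - 12) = (l - 3)*(l + 4)^2*(l - 3)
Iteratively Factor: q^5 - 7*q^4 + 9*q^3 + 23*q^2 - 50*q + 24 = (q - 4)*(q^4 - 3*q^3 - 3*q^2 + 11*q - 6) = (q - 4)*(q + 2)*(q^3 - 5*q^2 + 7*q - 3) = (q - 4)*(q - 3)*(q + 2)*(q^2 - 2*q + 1) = (q - 4)*(q - 3)*(q - 1)*(q + 2)*(q - 1)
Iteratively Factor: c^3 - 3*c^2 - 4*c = (c)*(c^2 - 3*c - 4) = c*(c + 1)*(c - 4)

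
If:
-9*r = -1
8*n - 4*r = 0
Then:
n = 1/18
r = 1/9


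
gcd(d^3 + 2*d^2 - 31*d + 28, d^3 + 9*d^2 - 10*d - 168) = d^2 + 3*d - 28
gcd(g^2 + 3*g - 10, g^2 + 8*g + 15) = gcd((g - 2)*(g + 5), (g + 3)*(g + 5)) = g + 5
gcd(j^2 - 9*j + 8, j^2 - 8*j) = j - 8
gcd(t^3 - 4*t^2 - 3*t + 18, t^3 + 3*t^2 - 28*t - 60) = t + 2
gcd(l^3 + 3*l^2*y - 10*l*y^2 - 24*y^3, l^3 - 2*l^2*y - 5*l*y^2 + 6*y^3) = -l^2 + l*y + 6*y^2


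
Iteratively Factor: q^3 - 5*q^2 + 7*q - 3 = (q - 1)*(q^2 - 4*q + 3) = (q - 1)^2*(q - 3)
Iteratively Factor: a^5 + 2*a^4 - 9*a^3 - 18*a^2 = (a + 2)*(a^4 - 9*a^2) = a*(a + 2)*(a^3 - 9*a) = a^2*(a + 2)*(a^2 - 9) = a^2*(a - 3)*(a + 2)*(a + 3)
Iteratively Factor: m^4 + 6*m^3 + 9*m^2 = (m)*(m^3 + 6*m^2 + 9*m) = m^2*(m^2 + 6*m + 9) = m^2*(m + 3)*(m + 3)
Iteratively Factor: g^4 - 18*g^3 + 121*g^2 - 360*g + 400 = (g - 4)*(g^3 - 14*g^2 + 65*g - 100) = (g - 4)^2*(g^2 - 10*g + 25) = (g - 5)*(g - 4)^2*(g - 5)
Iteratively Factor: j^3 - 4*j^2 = (j)*(j^2 - 4*j) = j*(j - 4)*(j)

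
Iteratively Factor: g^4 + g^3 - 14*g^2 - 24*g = (g - 4)*(g^3 + 5*g^2 + 6*g) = (g - 4)*(g + 2)*(g^2 + 3*g) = (g - 4)*(g + 2)*(g + 3)*(g)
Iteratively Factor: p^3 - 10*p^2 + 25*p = (p - 5)*(p^2 - 5*p) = (p - 5)^2*(p)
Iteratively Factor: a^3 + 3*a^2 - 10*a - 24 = (a + 4)*(a^2 - a - 6) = (a + 2)*(a + 4)*(a - 3)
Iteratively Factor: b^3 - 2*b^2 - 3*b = (b)*(b^2 - 2*b - 3) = b*(b + 1)*(b - 3)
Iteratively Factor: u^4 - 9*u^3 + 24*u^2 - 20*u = (u - 5)*(u^3 - 4*u^2 + 4*u) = (u - 5)*(u - 2)*(u^2 - 2*u) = (u - 5)*(u - 2)^2*(u)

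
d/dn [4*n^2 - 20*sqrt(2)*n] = 8*n - 20*sqrt(2)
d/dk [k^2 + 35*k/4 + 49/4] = 2*k + 35/4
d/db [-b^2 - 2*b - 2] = -2*b - 2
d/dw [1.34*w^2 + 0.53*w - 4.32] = 2.68*w + 0.53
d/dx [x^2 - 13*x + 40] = 2*x - 13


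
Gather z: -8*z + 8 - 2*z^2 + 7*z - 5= -2*z^2 - z + 3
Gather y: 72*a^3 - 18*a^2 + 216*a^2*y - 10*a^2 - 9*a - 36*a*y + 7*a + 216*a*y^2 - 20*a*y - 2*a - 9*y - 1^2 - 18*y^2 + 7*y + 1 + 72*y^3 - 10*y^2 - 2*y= 72*a^3 - 28*a^2 - 4*a + 72*y^3 + y^2*(216*a - 28) + y*(216*a^2 - 56*a - 4)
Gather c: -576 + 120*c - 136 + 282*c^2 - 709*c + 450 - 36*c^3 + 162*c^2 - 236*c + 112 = -36*c^3 + 444*c^2 - 825*c - 150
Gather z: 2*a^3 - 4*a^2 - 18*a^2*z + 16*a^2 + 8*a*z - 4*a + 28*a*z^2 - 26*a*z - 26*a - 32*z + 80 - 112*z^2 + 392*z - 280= 2*a^3 + 12*a^2 - 30*a + z^2*(28*a - 112) + z*(-18*a^2 - 18*a + 360) - 200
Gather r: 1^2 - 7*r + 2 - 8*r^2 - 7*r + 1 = -8*r^2 - 14*r + 4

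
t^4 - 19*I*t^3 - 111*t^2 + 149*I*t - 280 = (t - 8*I)*(t - 7*I)*(t - 5*I)*(t + I)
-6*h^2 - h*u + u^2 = (-3*h + u)*(2*h + u)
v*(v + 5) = v^2 + 5*v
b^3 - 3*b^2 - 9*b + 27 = (b - 3)^2*(b + 3)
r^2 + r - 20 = (r - 4)*(r + 5)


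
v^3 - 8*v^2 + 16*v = v*(v - 4)^2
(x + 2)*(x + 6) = x^2 + 8*x + 12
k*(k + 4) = k^2 + 4*k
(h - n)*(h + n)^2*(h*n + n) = h^4*n + h^3*n^2 + h^3*n - h^2*n^3 + h^2*n^2 - h*n^4 - h*n^3 - n^4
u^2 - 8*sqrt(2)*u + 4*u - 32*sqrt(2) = (u + 4)*(u - 8*sqrt(2))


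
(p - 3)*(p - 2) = p^2 - 5*p + 6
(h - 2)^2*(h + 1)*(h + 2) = h^4 - h^3 - 6*h^2 + 4*h + 8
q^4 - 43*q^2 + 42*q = q*(q - 6)*(q - 1)*(q + 7)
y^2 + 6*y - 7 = (y - 1)*(y + 7)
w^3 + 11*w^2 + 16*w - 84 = (w - 2)*(w + 6)*(w + 7)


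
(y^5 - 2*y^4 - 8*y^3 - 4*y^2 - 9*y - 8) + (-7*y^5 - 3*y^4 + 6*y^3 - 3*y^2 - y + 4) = -6*y^5 - 5*y^4 - 2*y^3 - 7*y^2 - 10*y - 4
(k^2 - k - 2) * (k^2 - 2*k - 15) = k^4 - 3*k^3 - 15*k^2 + 19*k + 30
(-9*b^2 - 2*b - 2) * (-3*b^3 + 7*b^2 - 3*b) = 27*b^5 - 57*b^4 + 19*b^3 - 8*b^2 + 6*b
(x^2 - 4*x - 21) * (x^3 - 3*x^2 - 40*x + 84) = x^5 - 7*x^4 - 49*x^3 + 307*x^2 + 504*x - 1764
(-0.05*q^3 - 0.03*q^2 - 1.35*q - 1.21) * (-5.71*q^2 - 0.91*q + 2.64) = 0.2855*q^5 + 0.2168*q^4 + 7.6038*q^3 + 8.0584*q^2 - 2.4629*q - 3.1944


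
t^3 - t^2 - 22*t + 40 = (t - 4)*(t - 2)*(t + 5)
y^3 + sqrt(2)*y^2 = y^2*(y + sqrt(2))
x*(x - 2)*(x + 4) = x^3 + 2*x^2 - 8*x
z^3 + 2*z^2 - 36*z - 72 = (z - 6)*(z + 2)*(z + 6)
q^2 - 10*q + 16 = (q - 8)*(q - 2)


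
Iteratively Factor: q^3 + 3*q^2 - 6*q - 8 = (q + 4)*(q^2 - q - 2) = (q + 1)*(q + 4)*(q - 2)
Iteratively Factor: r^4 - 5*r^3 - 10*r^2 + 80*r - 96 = (r - 4)*(r^3 - r^2 - 14*r + 24) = (r - 4)*(r - 2)*(r^2 + r - 12) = (r - 4)*(r - 2)*(r + 4)*(r - 3)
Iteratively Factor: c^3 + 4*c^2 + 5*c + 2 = (c + 2)*(c^2 + 2*c + 1) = (c + 1)*(c + 2)*(c + 1)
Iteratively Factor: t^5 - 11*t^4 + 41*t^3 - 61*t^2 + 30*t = (t - 5)*(t^4 - 6*t^3 + 11*t^2 - 6*t) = (t - 5)*(t - 3)*(t^3 - 3*t^2 + 2*t) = (t - 5)*(t - 3)*(t - 2)*(t^2 - t) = t*(t - 5)*(t - 3)*(t - 2)*(t - 1)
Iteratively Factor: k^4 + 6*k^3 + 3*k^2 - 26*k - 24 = (k + 4)*(k^3 + 2*k^2 - 5*k - 6) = (k + 1)*(k + 4)*(k^2 + k - 6) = (k + 1)*(k + 3)*(k + 4)*(k - 2)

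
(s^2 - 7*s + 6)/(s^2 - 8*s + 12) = (s - 1)/(s - 2)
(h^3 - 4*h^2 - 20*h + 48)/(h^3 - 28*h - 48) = (h - 2)/(h + 2)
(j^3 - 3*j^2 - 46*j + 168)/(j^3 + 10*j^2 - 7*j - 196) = (j - 6)/(j + 7)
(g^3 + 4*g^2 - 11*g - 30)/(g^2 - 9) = (g^2 + 7*g + 10)/(g + 3)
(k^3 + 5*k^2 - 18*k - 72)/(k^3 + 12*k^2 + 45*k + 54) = (k - 4)/(k + 3)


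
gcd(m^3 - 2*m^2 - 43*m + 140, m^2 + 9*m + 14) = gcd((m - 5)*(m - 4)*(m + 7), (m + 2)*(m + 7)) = m + 7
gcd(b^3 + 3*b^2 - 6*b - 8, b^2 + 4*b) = b + 4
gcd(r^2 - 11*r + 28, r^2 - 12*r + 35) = r - 7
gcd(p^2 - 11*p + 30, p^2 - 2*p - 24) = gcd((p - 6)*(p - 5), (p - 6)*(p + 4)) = p - 6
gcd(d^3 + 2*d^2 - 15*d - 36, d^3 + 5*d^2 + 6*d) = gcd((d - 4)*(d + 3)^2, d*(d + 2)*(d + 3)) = d + 3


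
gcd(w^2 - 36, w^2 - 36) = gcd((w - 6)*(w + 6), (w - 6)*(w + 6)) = w^2 - 36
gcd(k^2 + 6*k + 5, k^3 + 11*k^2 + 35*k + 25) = k^2 + 6*k + 5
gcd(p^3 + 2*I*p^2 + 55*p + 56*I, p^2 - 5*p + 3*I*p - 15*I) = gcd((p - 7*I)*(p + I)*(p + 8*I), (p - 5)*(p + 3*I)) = 1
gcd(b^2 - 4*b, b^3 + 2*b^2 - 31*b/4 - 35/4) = 1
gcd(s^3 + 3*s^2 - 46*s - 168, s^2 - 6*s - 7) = s - 7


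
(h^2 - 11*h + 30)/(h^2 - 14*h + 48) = (h - 5)/(h - 8)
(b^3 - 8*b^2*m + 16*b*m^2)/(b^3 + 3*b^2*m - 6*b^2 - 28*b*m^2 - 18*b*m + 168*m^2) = b*(b - 4*m)/(b^2 + 7*b*m - 6*b - 42*m)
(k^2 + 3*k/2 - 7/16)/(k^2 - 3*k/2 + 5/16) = (4*k + 7)/(4*k - 5)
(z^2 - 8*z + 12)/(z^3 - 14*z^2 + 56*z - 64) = (z - 6)/(z^2 - 12*z + 32)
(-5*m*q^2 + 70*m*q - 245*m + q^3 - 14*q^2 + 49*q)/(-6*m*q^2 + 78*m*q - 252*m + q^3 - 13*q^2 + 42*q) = (-5*m*q + 35*m + q^2 - 7*q)/(-6*m*q + 36*m + q^2 - 6*q)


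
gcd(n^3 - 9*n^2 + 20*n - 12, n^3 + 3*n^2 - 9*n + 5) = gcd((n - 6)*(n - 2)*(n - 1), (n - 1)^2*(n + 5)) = n - 1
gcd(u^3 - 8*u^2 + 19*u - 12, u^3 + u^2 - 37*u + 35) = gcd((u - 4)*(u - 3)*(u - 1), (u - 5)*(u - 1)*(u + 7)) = u - 1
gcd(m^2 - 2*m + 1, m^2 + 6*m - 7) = m - 1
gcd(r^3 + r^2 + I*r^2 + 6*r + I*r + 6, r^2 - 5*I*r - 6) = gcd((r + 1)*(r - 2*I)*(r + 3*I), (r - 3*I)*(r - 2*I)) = r - 2*I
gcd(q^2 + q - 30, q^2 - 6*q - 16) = 1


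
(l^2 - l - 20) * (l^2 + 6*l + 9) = l^4 + 5*l^3 - 17*l^2 - 129*l - 180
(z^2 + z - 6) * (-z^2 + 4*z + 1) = -z^4 + 3*z^3 + 11*z^2 - 23*z - 6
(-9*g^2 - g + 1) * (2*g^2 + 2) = -18*g^4 - 2*g^3 - 16*g^2 - 2*g + 2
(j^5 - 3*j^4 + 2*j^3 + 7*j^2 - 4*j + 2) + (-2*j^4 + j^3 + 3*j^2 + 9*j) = j^5 - 5*j^4 + 3*j^3 + 10*j^2 + 5*j + 2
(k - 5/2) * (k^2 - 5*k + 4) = k^3 - 15*k^2/2 + 33*k/2 - 10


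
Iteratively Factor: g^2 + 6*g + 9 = (g + 3)*(g + 3)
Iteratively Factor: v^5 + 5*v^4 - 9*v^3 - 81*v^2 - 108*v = (v - 4)*(v^4 + 9*v^3 + 27*v^2 + 27*v) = (v - 4)*(v + 3)*(v^3 + 6*v^2 + 9*v) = v*(v - 4)*(v + 3)*(v^2 + 6*v + 9) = v*(v - 4)*(v + 3)^2*(v + 3)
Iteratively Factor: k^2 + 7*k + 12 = (k + 4)*(k + 3)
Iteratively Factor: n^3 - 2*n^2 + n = (n - 1)*(n^2 - n) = (n - 1)^2*(n)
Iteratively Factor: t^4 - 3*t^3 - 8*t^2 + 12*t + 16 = (t + 2)*(t^3 - 5*t^2 + 2*t + 8) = (t - 2)*(t + 2)*(t^2 - 3*t - 4) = (t - 2)*(t + 1)*(t + 2)*(t - 4)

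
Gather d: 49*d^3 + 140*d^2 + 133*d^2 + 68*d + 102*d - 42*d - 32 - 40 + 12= 49*d^3 + 273*d^2 + 128*d - 60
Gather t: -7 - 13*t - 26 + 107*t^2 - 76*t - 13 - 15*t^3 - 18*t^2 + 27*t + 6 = -15*t^3 + 89*t^2 - 62*t - 40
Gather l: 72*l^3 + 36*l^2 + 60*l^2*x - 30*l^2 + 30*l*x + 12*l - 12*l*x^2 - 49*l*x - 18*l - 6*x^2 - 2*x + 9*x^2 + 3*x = 72*l^3 + l^2*(60*x + 6) + l*(-12*x^2 - 19*x - 6) + 3*x^2 + x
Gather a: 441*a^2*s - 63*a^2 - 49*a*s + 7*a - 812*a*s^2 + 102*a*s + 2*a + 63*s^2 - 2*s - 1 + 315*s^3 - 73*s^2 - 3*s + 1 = a^2*(441*s - 63) + a*(-812*s^2 + 53*s + 9) + 315*s^3 - 10*s^2 - 5*s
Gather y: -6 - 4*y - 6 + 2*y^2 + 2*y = 2*y^2 - 2*y - 12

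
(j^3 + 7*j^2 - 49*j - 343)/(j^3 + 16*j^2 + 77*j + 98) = (j - 7)/(j + 2)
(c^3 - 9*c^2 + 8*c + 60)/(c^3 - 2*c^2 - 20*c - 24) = (c - 5)/(c + 2)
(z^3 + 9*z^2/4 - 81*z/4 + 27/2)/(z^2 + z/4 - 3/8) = 2*(4*z^3 + 9*z^2 - 81*z + 54)/(8*z^2 + 2*z - 3)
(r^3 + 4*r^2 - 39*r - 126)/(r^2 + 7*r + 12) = (r^2 + r - 42)/(r + 4)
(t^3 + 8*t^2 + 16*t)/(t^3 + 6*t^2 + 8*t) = (t + 4)/(t + 2)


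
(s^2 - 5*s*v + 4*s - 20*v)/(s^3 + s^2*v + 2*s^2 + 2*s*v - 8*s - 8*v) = (s - 5*v)/(s^2 + s*v - 2*s - 2*v)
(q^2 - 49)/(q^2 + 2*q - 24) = (q^2 - 49)/(q^2 + 2*q - 24)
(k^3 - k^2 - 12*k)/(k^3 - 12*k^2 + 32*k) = (k + 3)/(k - 8)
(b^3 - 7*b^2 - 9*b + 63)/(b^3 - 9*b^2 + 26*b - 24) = (b^2 - 4*b - 21)/(b^2 - 6*b + 8)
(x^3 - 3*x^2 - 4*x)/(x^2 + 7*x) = (x^2 - 3*x - 4)/(x + 7)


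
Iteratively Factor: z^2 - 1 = (z - 1)*(z + 1)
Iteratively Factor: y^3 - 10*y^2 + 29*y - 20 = (y - 4)*(y^2 - 6*y + 5) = (y - 5)*(y - 4)*(y - 1)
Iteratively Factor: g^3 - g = (g + 1)*(g^2 - g) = (g - 1)*(g + 1)*(g)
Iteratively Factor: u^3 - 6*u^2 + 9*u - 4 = (u - 1)*(u^2 - 5*u + 4) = (u - 4)*(u - 1)*(u - 1)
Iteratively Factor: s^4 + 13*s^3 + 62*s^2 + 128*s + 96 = (s + 4)*(s^3 + 9*s^2 + 26*s + 24) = (s + 4)^2*(s^2 + 5*s + 6) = (s + 2)*(s + 4)^2*(s + 3)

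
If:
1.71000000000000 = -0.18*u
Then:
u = -9.50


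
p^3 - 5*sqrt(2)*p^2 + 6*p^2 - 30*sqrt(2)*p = p*(p + 6)*(p - 5*sqrt(2))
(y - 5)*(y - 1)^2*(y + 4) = y^4 - 3*y^3 - 17*y^2 + 39*y - 20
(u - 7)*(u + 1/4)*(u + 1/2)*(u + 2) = u^4 - 17*u^3/4 - 141*u^2/8 - 89*u/8 - 7/4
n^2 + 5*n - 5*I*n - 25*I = (n + 5)*(n - 5*I)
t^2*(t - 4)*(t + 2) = t^4 - 2*t^3 - 8*t^2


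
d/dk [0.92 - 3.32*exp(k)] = -3.32*exp(k)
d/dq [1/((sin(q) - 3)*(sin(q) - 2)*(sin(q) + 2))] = (-3*sin(q)^2 + 6*sin(q) + 4)*cos(q)/((sin(q) - 3)^2*(sin(q) - 2)^2*(sin(q) + 2)^2)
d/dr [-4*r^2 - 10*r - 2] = -8*r - 10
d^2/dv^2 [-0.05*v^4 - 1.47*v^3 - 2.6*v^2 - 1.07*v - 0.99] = -0.6*v^2 - 8.82*v - 5.2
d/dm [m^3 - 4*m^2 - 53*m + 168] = 3*m^2 - 8*m - 53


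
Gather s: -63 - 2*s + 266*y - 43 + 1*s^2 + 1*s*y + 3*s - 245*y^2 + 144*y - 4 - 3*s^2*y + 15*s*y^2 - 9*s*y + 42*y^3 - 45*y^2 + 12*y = s^2*(1 - 3*y) + s*(15*y^2 - 8*y + 1) + 42*y^3 - 290*y^2 + 422*y - 110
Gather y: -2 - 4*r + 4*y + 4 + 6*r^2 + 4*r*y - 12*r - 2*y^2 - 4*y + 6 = 6*r^2 + 4*r*y - 16*r - 2*y^2 + 8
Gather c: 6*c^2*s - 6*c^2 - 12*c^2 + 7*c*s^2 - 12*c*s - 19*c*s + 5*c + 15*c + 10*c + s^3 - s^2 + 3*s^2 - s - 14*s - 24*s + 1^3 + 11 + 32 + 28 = c^2*(6*s - 18) + c*(7*s^2 - 31*s + 30) + s^3 + 2*s^2 - 39*s + 72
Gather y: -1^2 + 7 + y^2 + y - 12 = y^2 + y - 6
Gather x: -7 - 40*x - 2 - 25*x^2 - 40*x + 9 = -25*x^2 - 80*x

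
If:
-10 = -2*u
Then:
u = 5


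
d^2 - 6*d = d*(d - 6)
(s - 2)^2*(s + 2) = s^3 - 2*s^2 - 4*s + 8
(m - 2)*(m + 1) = m^2 - m - 2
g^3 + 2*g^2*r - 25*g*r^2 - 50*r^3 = (g - 5*r)*(g + 2*r)*(g + 5*r)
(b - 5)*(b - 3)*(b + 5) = b^3 - 3*b^2 - 25*b + 75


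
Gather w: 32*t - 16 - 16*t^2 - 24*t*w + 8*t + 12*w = -16*t^2 + 40*t + w*(12 - 24*t) - 16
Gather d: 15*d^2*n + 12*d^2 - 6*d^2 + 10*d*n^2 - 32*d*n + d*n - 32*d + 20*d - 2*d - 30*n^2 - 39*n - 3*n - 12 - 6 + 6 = d^2*(15*n + 6) + d*(10*n^2 - 31*n - 14) - 30*n^2 - 42*n - 12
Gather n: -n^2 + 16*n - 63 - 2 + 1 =-n^2 + 16*n - 64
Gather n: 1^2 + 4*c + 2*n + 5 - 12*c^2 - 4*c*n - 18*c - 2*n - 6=-12*c^2 - 4*c*n - 14*c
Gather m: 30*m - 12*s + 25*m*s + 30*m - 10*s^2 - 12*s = m*(25*s + 60) - 10*s^2 - 24*s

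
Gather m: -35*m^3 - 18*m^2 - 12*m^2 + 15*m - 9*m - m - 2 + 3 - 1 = -35*m^3 - 30*m^2 + 5*m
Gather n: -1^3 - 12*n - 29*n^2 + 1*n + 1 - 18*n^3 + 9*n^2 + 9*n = -18*n^3 - 20*n^2 - 2*n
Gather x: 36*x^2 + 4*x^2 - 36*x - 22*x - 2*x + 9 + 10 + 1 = 40*x^2 - 60*x + 20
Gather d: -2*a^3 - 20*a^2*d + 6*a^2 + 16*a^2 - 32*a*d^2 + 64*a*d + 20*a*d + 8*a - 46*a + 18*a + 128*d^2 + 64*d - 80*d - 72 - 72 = -2*a^3 + 22*a^2 - 20*a + d^2*(128 - 32*a) + d*(-20*a^2 + 84*a - 16) - 144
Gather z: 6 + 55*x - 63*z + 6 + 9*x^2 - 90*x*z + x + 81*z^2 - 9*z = 9*x^2 + 56*x + 81*z^2 + z*(-90*x - 72) + 12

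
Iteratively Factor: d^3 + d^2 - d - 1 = (d + 1)*(d^2 - 1) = (d + 1)^2*(d - 1)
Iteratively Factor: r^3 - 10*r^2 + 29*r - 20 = (r - 4)*(r^2 - 6*r + 5) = (r - 5)*(r - 4)*(r - 1)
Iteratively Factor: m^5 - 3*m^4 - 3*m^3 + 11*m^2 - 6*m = (m - 1)*(m^4 - 2*m^3 - 5*m^2 + 6*m) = (m - 3)*(m - 1)*(m^3 + m^2 - 2*m) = m*(m - 3)*(m - 1)*(m^2 + m - 2) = m*(m - 3)*(m - 1)*(m + 2)*(m - 1)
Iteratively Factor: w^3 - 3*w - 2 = (w + 1)*(w^2 - w - 2) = (w + 1)^2*(w - 2)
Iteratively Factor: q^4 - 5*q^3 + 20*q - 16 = (q - 4)*(q^3 - q^2 - 4*q + 4) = (q - 4)*(q + 2)*(q^2 - 3*q + 2) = (q - 4)*(q - 2)*(q + 2)*(q - 1)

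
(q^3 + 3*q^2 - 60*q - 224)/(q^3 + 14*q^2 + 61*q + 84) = (q - 8)/(q + 3)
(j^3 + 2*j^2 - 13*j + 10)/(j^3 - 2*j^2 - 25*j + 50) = (j - 1)/(j - 5)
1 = 1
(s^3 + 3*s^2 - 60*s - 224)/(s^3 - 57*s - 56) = (s + 4)/(s + 1)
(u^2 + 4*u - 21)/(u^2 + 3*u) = (u^2 + 4*u - 21)/(u*(u + 3))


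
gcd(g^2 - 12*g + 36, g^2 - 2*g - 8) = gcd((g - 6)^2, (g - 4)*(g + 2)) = 1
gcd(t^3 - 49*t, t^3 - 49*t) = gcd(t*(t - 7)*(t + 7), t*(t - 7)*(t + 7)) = t^3 - 49*t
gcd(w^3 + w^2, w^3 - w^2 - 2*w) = w^2 + w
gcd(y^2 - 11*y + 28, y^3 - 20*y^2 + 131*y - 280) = y - 7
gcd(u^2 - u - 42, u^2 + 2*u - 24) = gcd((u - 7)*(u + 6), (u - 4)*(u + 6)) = u + 6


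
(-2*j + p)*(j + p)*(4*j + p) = -8*j^3 - 6*j^2*p + 3*j*p^2 + p^3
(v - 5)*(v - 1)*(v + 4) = v^3 - 2*v^2 - 19*v + 20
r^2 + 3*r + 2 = (r + 1)*(r + 2)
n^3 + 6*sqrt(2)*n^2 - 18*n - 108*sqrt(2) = (n - 3*sqrt(2))*(n + 3*sqrt(2))*(n + 6*sqrt(2))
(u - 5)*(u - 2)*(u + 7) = u^3 - 39*u + 70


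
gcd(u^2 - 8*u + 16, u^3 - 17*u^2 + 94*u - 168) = u - 4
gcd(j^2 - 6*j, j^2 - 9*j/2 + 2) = 1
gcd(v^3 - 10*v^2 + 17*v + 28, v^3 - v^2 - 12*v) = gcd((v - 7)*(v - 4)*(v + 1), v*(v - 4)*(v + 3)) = v - 4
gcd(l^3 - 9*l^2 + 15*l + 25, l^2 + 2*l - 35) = l - 5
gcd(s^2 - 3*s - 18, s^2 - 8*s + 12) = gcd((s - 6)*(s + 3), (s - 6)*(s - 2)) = s - 6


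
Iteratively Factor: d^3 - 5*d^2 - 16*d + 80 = (d + 4)*(d^2 - 9*d + 20) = (d - 4)*(d + 4)*(d - 5)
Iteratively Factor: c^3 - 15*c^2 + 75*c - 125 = (c - 5)*(c^2 - 10*c + 25) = (c - 5)^2*(c - 5)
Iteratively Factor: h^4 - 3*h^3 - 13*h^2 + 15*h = (h + 3)*(h^3 - 6*h^2 + 5*h) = (h - 5)*(h + 3)*(h^2 - h) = h*(h - 5)*(h + 3)*(h - 1)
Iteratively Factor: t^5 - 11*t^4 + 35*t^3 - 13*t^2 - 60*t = (t)*(t^4 - 11*t^3 + 35*t^2 - 13*t - 60) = t*(t + 1)*(t^3 - 12*t^2 + 47*t - 60) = t*(t - 3)*(t + 1)*(t^2 - 9*t + 20) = t*(t - 4)*(t - 3)*(t + 1)*(t - 5)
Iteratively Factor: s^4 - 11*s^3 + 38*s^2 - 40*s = (s - 5)*(s^3 - 6*s^2 + 8*s) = (s - 5)*(s - 4)*(s^2 - 2*s) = s*(s - 5)*(s - 4)*(s - 2)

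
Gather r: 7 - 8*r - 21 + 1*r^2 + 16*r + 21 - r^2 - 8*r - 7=0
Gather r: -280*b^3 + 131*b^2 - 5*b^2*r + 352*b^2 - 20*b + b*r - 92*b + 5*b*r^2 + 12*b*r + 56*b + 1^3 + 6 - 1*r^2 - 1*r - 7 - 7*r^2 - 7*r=-280*b^3 + 483*b^2 - 56*b + r^2*(5*b - 8) + r*(-5*b^2 + 13*b - 8)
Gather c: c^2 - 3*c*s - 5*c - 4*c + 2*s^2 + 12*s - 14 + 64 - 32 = c^2 + c*(-3*s - 9) + 2*s^2 + 12*s + 18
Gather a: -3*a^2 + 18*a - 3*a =-3*a^2 + 15*a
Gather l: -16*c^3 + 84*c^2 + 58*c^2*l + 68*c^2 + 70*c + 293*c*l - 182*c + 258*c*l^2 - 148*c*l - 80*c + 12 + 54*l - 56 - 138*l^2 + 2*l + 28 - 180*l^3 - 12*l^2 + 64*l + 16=-16*c^3 + 152*c^2 - 192*c - 180*l^3 + l^2*(258*c - 150) + l*(58*c^2 + 145*c + 120)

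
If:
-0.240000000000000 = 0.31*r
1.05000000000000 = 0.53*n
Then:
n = 1.98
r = -0.77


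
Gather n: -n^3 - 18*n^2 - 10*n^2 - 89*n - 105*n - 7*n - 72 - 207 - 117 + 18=-n^3 - 28*n^2 - 201*n - 378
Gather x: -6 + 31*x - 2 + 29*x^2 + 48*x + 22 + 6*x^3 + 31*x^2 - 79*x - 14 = 6*x^3 + 60*x^2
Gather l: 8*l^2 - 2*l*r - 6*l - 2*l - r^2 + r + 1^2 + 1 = 8*l^2 + l*(-2*r - 8) - r^2 + r + 2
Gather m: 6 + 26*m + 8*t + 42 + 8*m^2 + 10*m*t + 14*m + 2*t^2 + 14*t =8*m^2 + m*(10*t + 40) + 2*t^2 + 22*t + 48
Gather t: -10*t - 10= -10*t - 10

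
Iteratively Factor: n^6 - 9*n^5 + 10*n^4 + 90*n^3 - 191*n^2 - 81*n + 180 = (n - 4)*(n^5 - 5*n^4 - 10*n^3 + 50*n^2 + 9*n - 45) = (n - 4)*(n + 1)*(n^4 - 6*n^3 - 4*n^2 + 54*n - 45) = (n - 4)*(n + 1)*(n + 3)*(n^3 - 9*n^2 + 23*n - 15) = (n - 4)*(n - 1)*(n + 1)*(n + 3)*(n^2 - 8*n + 15) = (n - 5)*(n - 4)*(n - 1)*(n + 1)*(n + 3)*(n - 3)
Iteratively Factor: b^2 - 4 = (b - 2)*(b + 2)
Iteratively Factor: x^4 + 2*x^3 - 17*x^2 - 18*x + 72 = (x - 2)*(x^3 + 4*x^2 - 9*x - 36) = (x - 2)*(x + 4)*(x^2 - 9) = (x - 3)*(x - 2)*(x + 4)*(x + 3)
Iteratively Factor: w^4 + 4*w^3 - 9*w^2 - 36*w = (w + 3)*(w^3 + w^2 - 12*w) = w*(w + 3)*(w^2 + w - 12) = w*(w - 3)*(w + 3)*(w + 4)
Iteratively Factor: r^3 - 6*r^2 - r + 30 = (r + 2)*(r^2 - 8*r + 15) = (r - 5)*(r + 2)*(r - 3)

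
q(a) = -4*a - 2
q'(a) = -4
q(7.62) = -32.48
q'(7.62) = -4.00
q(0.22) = -2.88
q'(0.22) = -4.00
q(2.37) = -11.48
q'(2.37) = -4.00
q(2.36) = -11.44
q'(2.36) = -4.00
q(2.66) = -12.64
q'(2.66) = -4.00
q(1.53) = -8.12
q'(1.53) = -4.00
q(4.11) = -18.44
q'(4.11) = -4.00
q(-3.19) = 10.76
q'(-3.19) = -4.00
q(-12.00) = 46.00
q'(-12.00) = -4.00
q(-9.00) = 34.00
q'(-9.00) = -4.00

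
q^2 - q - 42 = (q - 7)*(q + 6)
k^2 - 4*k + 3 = (k - 3)*(k - 1)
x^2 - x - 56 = (x - 8)*(x + 7)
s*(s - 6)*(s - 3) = s^3 - 9*s^2 + 18*s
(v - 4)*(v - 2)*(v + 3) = v^3 - 3*v^2 - 10*v + 24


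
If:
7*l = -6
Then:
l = -6/7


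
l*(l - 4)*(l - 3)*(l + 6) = l^4 - l^3 - 30*l^2 + 72*l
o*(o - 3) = o^2 - 3*o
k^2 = k^2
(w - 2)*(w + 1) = w^2 - w - 2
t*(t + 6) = t^2 + 6*t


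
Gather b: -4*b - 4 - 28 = -4*b - 32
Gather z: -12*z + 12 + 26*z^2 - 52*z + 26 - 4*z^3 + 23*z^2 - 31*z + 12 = -4*z^3 + 49*z^2 - 95*z + 50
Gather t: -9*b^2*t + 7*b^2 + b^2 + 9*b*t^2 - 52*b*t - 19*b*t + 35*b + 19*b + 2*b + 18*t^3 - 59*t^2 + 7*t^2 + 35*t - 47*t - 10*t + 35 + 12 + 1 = 8*b^2 + 56*b + 18*t^3 + t^2*(9*b - 52) + t*(-9*b^2 - 71*b - 22) + 48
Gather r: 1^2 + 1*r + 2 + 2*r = 3*r + 3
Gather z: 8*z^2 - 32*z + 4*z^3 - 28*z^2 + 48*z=4*z^3 - 20*z^2 + 16*z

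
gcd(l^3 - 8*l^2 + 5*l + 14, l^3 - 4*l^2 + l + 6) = l^2 - l - 2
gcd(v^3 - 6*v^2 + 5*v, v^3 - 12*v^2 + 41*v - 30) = v^2 - 6*v + 5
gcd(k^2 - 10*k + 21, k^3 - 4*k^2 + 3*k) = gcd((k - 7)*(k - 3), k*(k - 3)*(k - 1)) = k - 3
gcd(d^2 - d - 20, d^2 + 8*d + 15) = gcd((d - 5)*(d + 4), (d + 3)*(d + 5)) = 1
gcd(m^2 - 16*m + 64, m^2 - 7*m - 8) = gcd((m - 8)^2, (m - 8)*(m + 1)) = m - 8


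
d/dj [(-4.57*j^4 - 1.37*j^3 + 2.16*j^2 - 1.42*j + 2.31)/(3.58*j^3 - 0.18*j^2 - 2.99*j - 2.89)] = (-16.3606*j^6 + 1.6452*j^5 + 33.5067*j^4 + 71.189*j^3 - 19.6455*j^2 - 11.6532*j + 11.0107)/(12.8164*j^6 - 1.2888*j^5 - 21.376*j^4 - 19.616*j^3 + 9.9805*j^2 + 17.2822*j + 8.3521)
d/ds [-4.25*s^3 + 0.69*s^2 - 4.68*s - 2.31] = -12.75*s^2 + 1.38*s - 4.68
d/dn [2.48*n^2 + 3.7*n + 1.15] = 4.96*n + 3.7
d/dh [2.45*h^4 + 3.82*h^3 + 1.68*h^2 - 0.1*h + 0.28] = 9.8*h^3 + 11.46*h^2 + 3.36*h - 0.1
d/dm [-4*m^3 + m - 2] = 1 - 12*m^2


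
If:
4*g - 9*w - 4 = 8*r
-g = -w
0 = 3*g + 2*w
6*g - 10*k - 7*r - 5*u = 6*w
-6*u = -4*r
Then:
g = 0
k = 31/60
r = -1/2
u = -1/3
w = 0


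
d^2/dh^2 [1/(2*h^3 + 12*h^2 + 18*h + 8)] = 3*(2*h^2 + 12*h + 19)/(h^7 + 16*h^6 + 102*h^5 + 332*h^4 + 593*h^3 + 588*h^2 + 304*h + 64)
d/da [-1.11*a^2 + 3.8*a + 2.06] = 3.8 - 2.22*a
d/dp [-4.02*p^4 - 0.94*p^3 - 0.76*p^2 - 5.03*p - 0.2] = -16.08*p^3 - 2.82*p^2 - 1.52*p - 5.03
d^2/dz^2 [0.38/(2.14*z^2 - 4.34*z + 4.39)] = (-3.480496*z^2 + 7.058576*z + 0.38*(4.28*z - 4.34)*(8.56*z - 8.68) - 7.139896)/(2.14*z^2 - 4.34*z + 4.39)^3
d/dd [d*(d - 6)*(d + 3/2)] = 3*d^2 - 9*d - 9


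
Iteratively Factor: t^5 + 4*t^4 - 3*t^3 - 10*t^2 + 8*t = (t - 1)*(t^4 + 5*t^3 + 2*t^2 - 8*t) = t*(t - 1)*(t^3 + 5*t^2 + 2*t - 8) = t*(t - 1)*(t + 2)*(t^2 + 3*t - 4) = t*(t - 1)*(t + 2)*(t + 4)*(t - 1)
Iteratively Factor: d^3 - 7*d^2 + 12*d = (d - 3)*(d^2 - 4*d) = (d - 4)*(d - 3)*(d)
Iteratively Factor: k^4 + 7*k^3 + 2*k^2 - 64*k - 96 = (k - 3)*(k^3 + 10*k^2 + 32*k + 32) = (k - 3)*(k + 4)*(k^2 + 6*k + 8) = (k - 3)*(k + 2)*(k + 4)*(k + 4)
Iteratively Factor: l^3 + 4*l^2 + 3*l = (l + 1)*(l^2 + 3*l) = (l + 1)*(l + 3)*(l)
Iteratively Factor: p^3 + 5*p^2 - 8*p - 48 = (p - 3)*(p^2 + 8*p + 16) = (p - 3)*(p + 4)*(p + 4)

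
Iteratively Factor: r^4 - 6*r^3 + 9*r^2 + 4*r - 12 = (r - 3)*(r^3 - 3*r^2 + 4) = (r - 3)*(r + 1)*(r^2 - 4*r + 4) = (r - 3)*(r - 2)*(r + 1)*(r - 2)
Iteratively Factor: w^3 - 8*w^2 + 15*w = (w - 3)*(w^2 - 5*w) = w*(w - 3)*(w - 5)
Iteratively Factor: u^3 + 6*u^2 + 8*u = (u)*(u^2 + 6*u + 8) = u*(u + 4)*(u + 2)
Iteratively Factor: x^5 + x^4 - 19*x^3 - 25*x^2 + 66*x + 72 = (x + 3)*(x^4 - 2*x^3 - 13*x^2 + 14*x + 24) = (x + 1)*(x + 3)*(x^3 - 3*x^2 - 10*x + 24) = (x - 2)*(x + 1)*(x + 3)*(x^2 - x - 12) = (x - 2)*(x + 1)*(x + 3)^2*(x - 4)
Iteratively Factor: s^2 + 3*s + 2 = (s + 1)*(s + 2)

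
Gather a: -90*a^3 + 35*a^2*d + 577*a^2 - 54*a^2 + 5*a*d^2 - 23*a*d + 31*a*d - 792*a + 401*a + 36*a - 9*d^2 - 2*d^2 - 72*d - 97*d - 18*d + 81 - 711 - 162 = -90*a^3 + a^2*(35*d + 523) + a*(5*d^2 + 8*d - 355) - 11*d^2 - 187*d - 792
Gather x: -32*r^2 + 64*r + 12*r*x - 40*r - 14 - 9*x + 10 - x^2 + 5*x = -32*r^2 + 24*r - x^2 + x*(12*r - 4) - 4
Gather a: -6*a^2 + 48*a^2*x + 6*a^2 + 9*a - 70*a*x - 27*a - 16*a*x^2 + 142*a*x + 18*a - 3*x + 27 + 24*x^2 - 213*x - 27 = 48*a^2*x + a*(-16*x^2 + 72*x) + 24*x^2 - 216*x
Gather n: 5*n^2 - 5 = 5*n^2 - 5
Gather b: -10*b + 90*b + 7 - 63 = 80*b - 56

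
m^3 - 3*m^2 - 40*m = m*(m - 8)*(m + 5)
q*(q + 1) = q^2 + q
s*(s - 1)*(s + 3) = s^3 + 2*s^2 - 3*s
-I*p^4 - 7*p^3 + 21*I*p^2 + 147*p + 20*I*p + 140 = (p - 5)*(p + 4)*(p - 7*I)*(-I*p - I)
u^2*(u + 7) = u^3 + 7*u^2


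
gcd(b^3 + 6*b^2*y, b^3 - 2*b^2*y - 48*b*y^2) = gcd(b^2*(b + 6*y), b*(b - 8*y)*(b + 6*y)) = b^2 + 6*b*y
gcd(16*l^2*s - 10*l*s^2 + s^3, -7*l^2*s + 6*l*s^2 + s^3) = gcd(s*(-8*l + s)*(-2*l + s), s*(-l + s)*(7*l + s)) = s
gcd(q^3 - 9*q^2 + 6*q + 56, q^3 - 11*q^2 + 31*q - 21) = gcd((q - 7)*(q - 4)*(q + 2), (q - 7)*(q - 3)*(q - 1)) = q - 7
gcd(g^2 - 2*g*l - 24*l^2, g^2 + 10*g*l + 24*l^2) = g + 4*l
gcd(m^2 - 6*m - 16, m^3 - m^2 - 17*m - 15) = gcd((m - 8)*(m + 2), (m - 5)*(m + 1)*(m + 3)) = 1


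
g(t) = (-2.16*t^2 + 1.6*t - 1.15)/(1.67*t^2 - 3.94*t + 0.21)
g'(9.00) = 0.05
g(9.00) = -1.62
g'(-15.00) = 0.01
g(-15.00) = -1.17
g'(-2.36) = 0.06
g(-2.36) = -0.90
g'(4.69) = 0.40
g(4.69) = -2.23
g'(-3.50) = 0.05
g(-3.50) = -0.96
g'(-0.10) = -11.50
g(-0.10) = -2.15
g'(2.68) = 16.84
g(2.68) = -7.52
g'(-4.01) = 0.04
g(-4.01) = -0.99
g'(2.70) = 15.18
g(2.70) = -7.20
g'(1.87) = 12.50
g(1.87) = 4.33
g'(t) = (1.6 - 4.32*t)/(1.67*t^2 - 3.94*t + 0.21) + (3.94 - 3.34*t)*(-2.16*t^2 + 1.6*t - 1.15)/(1.67*t^2 - 3.94*t + 0.21)^2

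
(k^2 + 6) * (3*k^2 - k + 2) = 3*k^4 - k^3 + 20*k^2 - 6*k + 12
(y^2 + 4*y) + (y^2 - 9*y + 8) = 2*y^2 - 5*y + 8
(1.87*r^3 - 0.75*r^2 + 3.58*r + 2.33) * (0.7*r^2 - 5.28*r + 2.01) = 1.309*r^5 - 10.3986*r^4 + 10.2247*r^3 - 18.7789*r^2 - 5.1066*r + 4.6833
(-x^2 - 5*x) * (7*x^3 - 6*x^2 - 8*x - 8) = -7*x^5 - 29*x^4 + 38*x^3 + 48*x^2 + 40*x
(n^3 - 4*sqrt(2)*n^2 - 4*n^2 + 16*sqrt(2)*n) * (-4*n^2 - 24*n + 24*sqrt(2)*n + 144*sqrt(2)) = -4*n^5 - 8*n^4 + 40*sqrt(2)*n^4 - 96*n^3 + 80*sqrt(2)*n^3 - 960*sqrt(2)*n^2 - 384*n^2 + 4608*n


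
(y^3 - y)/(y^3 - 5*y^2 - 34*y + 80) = (y^3 - y)/(y^3 - 5*y^2 - 34*y + 80)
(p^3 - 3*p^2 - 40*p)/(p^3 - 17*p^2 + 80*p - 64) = p*(p + 5)/(p^2 - 9*p + 8)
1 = 1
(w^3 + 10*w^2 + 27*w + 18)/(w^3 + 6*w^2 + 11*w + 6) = (w + 6)/(w + 2)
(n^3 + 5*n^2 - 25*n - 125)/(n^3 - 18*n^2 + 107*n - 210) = (n^2 + 10*n + 25)/(n^2 - 13*n + 42)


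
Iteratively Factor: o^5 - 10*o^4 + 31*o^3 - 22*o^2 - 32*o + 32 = (o - 1)*(o^4 - 9*o^3 + 22*o^2 - 32) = (o - 1)*(o + 1)*(o^3 - 10*o^2 + 32*o - 32) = (o - 4)*(o - 1)*(o + 1)*(o^2 - 6*o + 8) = (o - 4)^2*(o - 1)*(o + 1)*(o - 2)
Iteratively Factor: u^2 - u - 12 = (u - 4)*(u + 3)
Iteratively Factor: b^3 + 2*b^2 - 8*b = (b)*(b^2 + 2*b - 8) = b*(b + 4)*(b - 2)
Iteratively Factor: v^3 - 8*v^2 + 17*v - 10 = (v - 5)*(v^2 - 3*v + 2) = (v - 5)*(v - 1)*(v - 2)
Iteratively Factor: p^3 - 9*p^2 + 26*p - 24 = (p - 4)*(p^2 - 5*p + 6) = (p - 4)*(p - 3)*(p - 2)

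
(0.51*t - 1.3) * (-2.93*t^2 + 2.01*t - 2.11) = -1.4943*t^3 + 4.8341*t^2 - 3.6891*t + 2.743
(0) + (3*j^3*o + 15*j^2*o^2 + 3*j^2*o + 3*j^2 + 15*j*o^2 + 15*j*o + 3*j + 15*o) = 3*j^3*o + 15*j^2*o^2 + 3*j^2*o + 3*j^2 + 15*j*o^2 + 15*j*o + 3*j + 15*o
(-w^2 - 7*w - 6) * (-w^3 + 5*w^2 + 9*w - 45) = w^5 + 2*w^4 - 38*w^3 - 48*w^2 + 261*w + 270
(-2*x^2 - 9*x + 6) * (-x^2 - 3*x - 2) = 2*x^4 + 15*x^3 + 25*x^2 - 12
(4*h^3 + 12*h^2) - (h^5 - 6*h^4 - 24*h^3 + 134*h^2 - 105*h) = -h^5 + 6*h^4 + 28*h^3 - 122*h^2 + 105*h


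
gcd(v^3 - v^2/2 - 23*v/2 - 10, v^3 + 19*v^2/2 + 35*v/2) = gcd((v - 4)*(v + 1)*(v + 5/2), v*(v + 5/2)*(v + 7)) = v + 5/2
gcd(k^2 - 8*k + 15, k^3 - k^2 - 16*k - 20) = k - 5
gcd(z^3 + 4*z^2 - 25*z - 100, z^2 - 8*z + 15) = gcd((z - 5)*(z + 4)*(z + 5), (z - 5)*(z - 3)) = z - 5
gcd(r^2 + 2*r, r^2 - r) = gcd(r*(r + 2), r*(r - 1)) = r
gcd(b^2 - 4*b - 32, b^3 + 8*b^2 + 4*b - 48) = b + 4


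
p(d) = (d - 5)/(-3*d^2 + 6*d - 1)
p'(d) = (d - 5)*(6*d - 6)/(-3*d^2 + 6*d - 1)^2 + 1/(-3*d^2 + 6*d - 1)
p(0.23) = -21.55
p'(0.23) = 454.50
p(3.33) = 0.12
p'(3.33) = -0.18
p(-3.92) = 0.13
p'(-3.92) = 0.04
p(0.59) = -2.95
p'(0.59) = 5.52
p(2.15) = 1.45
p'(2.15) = -5.59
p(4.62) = 0.01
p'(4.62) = -0.03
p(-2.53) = 0.21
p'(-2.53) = 0.10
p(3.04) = 0.19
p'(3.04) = -0.31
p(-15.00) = 0.03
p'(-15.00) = 0.00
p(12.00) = -0.02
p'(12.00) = 0.00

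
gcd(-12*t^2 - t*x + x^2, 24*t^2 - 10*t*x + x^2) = -4*t + x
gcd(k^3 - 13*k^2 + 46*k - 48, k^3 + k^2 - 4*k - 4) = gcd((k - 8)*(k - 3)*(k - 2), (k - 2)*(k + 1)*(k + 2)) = k - 2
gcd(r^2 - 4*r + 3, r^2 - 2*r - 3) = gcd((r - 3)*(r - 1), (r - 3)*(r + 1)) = r - 3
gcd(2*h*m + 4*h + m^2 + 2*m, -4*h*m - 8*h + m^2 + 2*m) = m + 2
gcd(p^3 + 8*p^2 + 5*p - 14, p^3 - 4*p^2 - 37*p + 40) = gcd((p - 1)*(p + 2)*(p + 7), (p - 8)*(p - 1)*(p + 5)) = p - 1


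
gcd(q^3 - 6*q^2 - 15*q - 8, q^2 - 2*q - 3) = q + 1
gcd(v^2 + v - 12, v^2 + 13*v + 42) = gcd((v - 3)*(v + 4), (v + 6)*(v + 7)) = 1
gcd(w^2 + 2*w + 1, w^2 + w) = w + 1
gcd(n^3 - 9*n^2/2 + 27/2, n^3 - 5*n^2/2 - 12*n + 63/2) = n^2 - 6*n + 9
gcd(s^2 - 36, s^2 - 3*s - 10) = 1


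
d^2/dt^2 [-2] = 0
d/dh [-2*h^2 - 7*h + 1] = -4*h - 7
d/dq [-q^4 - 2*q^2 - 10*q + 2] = -4*q^3 - 4*q - 10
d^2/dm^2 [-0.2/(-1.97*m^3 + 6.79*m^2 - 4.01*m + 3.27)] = ((2.716 - 2.364*m)*(1.97*m^3 - 6.79*m^2 + 4.01*m - 3.27) + 0.2*(5.91*m^2 - 13.58*m + 4.01)*(11.82*m^2 - 27.16*m + 8.02))/(1.97*m^3 - 6.79*m^2 + 4.01*m - 3.27)^3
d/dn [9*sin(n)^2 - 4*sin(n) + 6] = 2*(9*sin(n) - 2)*cos(n)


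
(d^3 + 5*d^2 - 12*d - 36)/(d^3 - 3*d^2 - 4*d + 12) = (d + 6)/(d - 2)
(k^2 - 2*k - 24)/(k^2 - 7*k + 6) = (k + 4)/(k - 1)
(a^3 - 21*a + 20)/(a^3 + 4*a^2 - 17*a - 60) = (a - 1)/(a + 3)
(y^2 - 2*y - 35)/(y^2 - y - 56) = (-y^2 + 2*y + 35)/(-y^2 + y + 56)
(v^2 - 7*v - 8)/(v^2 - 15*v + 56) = (v + 1)/(v - 7)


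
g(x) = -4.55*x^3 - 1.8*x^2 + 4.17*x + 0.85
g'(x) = -13.65*x^2 - 3.6*x + 4.17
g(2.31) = -55.21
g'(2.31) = -76.98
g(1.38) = -8.78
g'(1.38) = -26.79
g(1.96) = -32.15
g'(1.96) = -55.32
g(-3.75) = 199.84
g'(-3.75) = -174.28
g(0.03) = 0.97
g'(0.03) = 4.05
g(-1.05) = -0.25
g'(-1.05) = -7.10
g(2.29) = -53.68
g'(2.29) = -75.66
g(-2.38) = 42.07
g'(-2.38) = -64.58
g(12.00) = -8070.71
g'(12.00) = -2004.63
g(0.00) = 0.85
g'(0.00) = 4.17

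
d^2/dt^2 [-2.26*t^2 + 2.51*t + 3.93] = -4.52000000000000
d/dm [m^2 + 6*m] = 2*m + 6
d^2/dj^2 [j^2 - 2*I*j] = 2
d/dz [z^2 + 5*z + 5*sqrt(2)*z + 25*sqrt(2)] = 2*z + 5 + 5*sqrt(2)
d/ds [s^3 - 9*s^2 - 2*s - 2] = 3*s^2 - 18*s - 2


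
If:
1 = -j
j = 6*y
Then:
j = -1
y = -1/6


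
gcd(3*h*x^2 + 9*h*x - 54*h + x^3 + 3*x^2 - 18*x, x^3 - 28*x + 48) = x + 6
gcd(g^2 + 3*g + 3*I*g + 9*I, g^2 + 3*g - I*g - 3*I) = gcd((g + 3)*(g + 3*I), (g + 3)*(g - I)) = g + 3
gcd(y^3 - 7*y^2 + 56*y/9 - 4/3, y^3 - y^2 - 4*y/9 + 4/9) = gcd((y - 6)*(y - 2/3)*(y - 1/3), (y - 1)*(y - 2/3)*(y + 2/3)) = y - 2/3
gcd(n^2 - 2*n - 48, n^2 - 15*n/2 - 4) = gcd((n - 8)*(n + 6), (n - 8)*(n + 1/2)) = n - 8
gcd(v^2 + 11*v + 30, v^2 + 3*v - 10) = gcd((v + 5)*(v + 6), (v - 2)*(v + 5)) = v + 5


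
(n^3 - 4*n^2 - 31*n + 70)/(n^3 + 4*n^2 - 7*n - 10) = (n - 7)/(n + 1)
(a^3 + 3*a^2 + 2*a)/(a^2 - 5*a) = (a^2 + 3*a + 2)/(a - 5)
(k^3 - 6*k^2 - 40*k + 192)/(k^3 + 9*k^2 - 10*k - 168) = (k - 8)/(k + 7)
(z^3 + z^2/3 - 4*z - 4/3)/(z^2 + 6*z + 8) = (3*z^2 - 5*z - 2)/(3*(z + 4))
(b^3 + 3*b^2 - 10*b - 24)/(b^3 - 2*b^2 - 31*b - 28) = (b^2 - b - 6)/(b^2 - 6*b - 7)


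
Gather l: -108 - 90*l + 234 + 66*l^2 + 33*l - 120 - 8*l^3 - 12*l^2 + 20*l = -8*l^3 + 54*l^2 - 37*l + 6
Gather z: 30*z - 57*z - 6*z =-33*z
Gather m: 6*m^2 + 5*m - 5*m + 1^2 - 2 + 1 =6*m^2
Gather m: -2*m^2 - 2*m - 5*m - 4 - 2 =-2*m^2 - 7*m - 6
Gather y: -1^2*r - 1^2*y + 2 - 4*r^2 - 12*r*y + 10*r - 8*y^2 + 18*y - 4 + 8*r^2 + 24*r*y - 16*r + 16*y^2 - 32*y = 4*r^2 - 7*r + 8*y^2 + y*(12*r - 15) - 2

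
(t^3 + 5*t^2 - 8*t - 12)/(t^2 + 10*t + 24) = (t^2 - t - 2)/(t + 4)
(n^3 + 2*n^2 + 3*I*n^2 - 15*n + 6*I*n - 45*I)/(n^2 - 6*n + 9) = (n^2 + n*(5 + 3*I) + 15*I)/(n - 3)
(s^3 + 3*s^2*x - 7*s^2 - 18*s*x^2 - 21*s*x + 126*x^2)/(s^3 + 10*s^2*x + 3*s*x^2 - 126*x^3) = (s - 7)/(s + 7*x)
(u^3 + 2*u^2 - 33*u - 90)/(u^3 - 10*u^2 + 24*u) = (u^2 + 8*u + 15)/(u*(u - 4))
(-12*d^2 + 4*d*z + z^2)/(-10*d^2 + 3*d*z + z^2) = (6*d + z)/(5*d + z)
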